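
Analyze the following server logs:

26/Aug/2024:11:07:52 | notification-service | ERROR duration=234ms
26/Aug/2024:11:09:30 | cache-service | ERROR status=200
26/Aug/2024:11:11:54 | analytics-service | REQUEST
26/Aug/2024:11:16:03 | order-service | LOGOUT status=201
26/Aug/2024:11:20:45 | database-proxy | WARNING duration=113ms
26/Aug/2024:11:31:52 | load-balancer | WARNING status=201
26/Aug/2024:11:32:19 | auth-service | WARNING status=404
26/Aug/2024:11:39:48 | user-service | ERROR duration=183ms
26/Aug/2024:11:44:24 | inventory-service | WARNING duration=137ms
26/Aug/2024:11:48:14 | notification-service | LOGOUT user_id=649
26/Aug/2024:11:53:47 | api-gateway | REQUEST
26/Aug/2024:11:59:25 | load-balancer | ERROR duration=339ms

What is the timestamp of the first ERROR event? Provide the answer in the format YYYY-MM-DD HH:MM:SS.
2024-08-26 11:07:52

To find the first event:

1. Filter for all ERROR events
2. Sort by timestamp
3. Select the first one
4. Timestamp: 2024-08-26 11:07:52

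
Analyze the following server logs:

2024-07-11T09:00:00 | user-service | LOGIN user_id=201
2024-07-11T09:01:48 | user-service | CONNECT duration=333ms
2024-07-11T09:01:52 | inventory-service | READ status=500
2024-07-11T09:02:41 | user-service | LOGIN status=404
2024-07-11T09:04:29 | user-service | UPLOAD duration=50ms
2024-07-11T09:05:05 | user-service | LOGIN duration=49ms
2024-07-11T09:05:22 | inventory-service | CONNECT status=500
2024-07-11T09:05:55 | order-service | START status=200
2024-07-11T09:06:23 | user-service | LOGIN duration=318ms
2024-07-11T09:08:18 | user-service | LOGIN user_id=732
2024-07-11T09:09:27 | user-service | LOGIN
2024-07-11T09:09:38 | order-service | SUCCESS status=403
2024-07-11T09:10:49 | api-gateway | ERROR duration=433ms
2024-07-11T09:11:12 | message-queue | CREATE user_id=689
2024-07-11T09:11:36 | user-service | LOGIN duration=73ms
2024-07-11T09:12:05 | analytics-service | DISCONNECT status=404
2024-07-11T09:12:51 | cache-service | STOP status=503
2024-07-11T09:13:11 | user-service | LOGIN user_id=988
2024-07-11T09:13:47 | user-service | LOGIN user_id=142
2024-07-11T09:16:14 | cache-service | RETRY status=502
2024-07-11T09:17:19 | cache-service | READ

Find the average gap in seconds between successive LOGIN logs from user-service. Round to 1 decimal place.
103.4

To calculate average interval:

1. Find all LOGIN events for user-service in order
2. Calculate time gaps between consecutive events
3. Compute mean of gaps: 827 / 8 = 103.4 seconds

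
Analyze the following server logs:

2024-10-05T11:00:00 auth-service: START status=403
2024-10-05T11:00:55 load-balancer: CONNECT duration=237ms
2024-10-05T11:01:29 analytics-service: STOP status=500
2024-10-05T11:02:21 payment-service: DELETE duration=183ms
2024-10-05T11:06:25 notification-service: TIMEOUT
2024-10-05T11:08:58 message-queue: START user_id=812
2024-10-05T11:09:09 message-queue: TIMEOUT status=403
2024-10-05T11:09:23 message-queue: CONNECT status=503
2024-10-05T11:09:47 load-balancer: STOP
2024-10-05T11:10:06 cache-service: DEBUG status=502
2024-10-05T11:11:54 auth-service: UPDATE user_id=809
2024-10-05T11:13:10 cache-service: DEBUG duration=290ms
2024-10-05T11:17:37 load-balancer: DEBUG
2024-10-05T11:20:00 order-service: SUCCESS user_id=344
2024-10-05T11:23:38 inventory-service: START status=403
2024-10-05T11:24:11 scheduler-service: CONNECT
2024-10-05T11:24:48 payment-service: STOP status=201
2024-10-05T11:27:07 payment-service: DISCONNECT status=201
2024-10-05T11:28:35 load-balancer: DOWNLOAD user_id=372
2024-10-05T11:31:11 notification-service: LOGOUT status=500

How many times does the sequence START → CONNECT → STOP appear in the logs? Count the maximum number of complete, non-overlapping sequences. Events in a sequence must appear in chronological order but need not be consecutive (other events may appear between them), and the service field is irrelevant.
3

To count sequences:

1. Look for pattern: START → CONNECT → STOP
2. Greedily scan the log in chronological order, matching each sequence element in turn (ignoring service)
3. Each time the full pattern completes, increment the count and restart matching from the next event
4. Complete non-overlapping sequences found: 3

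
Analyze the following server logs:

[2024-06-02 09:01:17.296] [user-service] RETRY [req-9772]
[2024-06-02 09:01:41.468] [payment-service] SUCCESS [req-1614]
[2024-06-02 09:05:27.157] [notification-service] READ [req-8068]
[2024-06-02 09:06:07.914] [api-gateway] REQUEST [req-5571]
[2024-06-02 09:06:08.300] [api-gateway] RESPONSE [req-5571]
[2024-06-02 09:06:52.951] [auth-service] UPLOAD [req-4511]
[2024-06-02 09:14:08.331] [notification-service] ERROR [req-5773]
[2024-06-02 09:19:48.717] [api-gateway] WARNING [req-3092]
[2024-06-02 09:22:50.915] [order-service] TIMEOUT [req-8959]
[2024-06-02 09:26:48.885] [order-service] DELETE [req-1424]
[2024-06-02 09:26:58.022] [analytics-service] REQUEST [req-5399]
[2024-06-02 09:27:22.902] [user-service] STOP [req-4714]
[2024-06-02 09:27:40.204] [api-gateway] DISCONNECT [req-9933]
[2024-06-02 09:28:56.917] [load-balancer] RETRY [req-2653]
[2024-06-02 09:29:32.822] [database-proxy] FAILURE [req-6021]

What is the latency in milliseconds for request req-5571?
386

To calculate latency:

1. Find REQUEST with id req-5571: 2024-06-02 09:06:07.914
2. Find RESPONSE with id req-5571: 2024-06-02 09:06:08.300
3. Latency: 2024-06-02 09:06:08.300 - 2024-06-02 09:06:07.914 = 386ms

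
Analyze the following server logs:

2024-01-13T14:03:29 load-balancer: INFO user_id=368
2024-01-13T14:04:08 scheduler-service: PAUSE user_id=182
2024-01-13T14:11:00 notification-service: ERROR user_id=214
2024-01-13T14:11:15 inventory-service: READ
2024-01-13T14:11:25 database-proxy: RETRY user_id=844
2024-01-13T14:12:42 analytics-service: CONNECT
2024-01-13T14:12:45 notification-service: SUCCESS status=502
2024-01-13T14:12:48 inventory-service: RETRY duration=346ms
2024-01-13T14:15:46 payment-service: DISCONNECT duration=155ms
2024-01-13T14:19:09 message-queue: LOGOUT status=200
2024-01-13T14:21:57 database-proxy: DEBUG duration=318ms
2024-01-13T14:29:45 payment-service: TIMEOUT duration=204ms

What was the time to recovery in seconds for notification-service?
105

To calculate recovery time:

1. Find ERROR event for notification-service: 2024-01-13T14:11:00
2. Find next SUCCESS event for notification-service: 2024-01-13T14:12:45
3. Recovery time: 2024-01-13T14:12:45 - 2024-01-13T14:11:00 = 105 seconds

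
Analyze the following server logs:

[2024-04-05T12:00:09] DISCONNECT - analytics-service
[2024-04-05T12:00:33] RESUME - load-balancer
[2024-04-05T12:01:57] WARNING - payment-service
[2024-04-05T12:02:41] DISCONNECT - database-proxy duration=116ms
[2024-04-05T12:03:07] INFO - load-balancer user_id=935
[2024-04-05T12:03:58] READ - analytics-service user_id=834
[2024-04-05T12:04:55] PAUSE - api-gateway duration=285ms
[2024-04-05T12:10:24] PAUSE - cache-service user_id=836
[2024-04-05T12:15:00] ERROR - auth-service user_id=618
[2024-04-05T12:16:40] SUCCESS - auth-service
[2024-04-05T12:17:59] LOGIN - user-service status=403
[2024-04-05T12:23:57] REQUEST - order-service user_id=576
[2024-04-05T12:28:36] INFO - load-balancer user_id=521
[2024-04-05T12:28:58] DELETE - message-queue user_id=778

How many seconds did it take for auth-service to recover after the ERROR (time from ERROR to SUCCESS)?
100

To calculate recovery time:

1. Find ERROR event for auth-service: 2024-04-05T12:15:00
2. Find next SUCCESS event for auth-service: 2024-04-05T12:16:40
3. Recovery time: 2024-04-05T12:16:40 - 2024-04-05T12:15:00 = 100 seconds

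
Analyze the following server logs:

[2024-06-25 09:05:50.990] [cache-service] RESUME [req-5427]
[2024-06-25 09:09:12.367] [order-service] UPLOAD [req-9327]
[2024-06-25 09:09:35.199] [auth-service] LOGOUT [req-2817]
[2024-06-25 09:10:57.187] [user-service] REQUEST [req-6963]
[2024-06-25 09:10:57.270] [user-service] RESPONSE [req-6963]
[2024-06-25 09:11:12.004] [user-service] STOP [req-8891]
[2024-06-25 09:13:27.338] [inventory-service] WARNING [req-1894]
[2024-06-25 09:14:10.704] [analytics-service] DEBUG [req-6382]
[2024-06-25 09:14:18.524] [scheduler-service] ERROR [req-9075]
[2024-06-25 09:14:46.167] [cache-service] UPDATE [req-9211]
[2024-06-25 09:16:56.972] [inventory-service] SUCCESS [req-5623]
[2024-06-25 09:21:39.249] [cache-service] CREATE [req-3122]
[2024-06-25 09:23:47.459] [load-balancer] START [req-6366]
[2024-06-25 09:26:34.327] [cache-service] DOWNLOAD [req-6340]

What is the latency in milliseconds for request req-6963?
83

To calculate latency:

1. Find REQUEST with id req-6963: 2024-06-25 09:10:57.187
2. Find RESPONSE with id req-6963: 2024-06-25 09:10:57.270
3. Latency: 2024-06-25 09:10:57.270 - 2024-06-25 09:10:57.187 = 83ms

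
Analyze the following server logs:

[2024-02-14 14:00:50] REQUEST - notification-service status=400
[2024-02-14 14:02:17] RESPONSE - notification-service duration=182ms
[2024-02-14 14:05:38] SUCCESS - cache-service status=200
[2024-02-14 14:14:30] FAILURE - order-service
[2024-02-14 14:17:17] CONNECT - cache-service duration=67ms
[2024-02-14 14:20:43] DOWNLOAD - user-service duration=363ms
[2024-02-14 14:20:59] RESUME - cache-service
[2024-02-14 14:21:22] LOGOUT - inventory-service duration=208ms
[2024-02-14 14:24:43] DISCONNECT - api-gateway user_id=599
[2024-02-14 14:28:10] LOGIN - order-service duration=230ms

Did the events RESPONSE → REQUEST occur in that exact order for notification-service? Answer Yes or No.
No

To verify sequence order:

1. Find all events in sequence RESPONSE → REQUEST for notification-service
2. Extract their timestamps
3. Check if timestamps are in ascending order
4. Result: No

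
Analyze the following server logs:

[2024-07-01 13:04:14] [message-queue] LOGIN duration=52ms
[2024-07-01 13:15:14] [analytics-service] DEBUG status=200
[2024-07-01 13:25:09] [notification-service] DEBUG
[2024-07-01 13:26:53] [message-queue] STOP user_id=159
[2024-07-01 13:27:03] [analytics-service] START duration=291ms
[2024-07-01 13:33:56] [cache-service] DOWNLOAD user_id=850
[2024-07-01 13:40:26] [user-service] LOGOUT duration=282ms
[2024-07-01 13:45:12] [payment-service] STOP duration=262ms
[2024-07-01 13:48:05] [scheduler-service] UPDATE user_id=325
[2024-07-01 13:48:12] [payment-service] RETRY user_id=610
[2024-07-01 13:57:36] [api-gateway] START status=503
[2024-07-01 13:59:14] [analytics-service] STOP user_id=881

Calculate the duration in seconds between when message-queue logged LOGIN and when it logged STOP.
1359

To find the time between events:

1. Locate the first LOGIN event for message-queue: 2024-07-01 13:04:14
2. Locate the first STOP event for message-queue: 2024-07-01 13:26:53
3. Calculate the difference: 2024-07-01 13:26:53 - 2024-07-01 13:04:14 = 1359 seconds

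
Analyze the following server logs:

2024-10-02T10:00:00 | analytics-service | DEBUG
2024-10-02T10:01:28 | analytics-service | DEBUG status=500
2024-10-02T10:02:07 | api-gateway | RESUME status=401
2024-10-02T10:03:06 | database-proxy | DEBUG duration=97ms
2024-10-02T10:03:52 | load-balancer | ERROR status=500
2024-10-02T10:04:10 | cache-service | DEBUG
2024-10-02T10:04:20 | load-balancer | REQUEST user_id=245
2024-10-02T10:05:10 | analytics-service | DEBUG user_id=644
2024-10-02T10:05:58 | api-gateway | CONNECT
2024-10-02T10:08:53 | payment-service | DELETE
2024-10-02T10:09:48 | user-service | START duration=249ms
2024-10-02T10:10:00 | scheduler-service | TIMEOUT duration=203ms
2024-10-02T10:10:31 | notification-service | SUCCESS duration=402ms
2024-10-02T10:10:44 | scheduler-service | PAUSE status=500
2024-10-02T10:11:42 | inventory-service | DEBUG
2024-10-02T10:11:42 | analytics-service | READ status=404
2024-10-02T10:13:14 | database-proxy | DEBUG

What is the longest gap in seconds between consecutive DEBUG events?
392

To find the longest gap:

1. Extract all DEBUG events in chronological order
2. Calculate time differences between consecutive events
3. Find the maximum difference
4. Longest gap: 392 seconds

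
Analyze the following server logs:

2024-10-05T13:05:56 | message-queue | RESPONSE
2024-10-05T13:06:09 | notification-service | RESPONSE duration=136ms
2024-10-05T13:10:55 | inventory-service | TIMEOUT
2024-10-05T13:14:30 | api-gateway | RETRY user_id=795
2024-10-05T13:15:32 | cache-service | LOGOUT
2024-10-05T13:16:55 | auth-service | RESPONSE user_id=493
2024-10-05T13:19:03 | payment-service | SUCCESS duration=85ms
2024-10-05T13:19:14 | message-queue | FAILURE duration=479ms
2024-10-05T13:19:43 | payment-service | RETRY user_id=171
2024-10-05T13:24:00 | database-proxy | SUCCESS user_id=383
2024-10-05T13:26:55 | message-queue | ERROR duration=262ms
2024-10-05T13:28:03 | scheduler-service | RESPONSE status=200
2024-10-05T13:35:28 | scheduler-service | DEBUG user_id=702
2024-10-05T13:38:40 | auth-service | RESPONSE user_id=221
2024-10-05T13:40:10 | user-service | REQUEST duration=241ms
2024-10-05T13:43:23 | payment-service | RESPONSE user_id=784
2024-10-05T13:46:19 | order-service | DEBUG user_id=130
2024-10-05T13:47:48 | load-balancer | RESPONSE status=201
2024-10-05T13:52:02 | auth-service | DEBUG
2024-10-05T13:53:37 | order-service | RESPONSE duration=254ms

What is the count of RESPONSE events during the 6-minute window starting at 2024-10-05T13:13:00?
1

To count events in the time window:

1. Window boundaries: 2024-10-05T13:13:00 to 2024-10-05T13:19:00
2. Filter for RESPONSE events within this window
3. Count matching events: 1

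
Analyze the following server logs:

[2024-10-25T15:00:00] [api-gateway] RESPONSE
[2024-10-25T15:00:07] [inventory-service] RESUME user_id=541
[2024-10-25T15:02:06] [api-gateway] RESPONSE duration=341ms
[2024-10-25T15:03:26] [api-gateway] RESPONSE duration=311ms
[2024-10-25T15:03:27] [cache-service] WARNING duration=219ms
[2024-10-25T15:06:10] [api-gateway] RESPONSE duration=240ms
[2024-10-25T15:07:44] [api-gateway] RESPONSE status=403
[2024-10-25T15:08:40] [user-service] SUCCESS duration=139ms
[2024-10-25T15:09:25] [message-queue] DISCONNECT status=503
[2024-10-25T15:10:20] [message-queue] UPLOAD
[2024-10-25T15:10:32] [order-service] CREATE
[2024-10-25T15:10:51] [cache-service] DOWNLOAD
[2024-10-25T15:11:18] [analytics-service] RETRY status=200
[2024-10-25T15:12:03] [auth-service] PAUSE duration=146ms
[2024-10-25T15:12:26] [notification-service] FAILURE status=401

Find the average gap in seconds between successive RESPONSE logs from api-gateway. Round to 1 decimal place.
116.0

To calculate average interval:

1. Find all RESPONSE events for api-gateway in order
2. Calculate time gaps between consecutive events
3. Compute mean of gaps: 464 / 4 = 116.0 seconds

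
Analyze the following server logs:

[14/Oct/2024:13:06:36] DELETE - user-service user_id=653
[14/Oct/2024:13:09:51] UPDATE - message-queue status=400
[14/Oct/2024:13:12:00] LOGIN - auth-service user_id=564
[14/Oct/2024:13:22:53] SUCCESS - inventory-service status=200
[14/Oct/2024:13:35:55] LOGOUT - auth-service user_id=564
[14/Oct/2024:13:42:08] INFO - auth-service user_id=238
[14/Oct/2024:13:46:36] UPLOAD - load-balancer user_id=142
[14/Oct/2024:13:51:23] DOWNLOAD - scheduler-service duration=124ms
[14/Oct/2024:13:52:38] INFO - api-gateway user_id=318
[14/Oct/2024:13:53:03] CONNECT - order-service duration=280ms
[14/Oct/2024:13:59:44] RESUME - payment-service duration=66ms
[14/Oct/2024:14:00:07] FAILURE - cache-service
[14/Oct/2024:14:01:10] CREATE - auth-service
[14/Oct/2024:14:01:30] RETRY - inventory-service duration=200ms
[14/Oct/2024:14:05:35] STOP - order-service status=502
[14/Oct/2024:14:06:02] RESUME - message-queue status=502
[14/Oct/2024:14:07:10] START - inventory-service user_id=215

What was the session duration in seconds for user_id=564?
1435

To calculate session duration:

1. Find LOGIN event for user_id=564: 14/Oct/2024:13:12:00
2. Find LOGOUT event for user_id=564: 14/Oct/2024:13:35:55
3. Session duration: 14/Oct/2024:13:35:55 - 14/Oct/2024:13:12:00 = 1435 seconds (23 minutes)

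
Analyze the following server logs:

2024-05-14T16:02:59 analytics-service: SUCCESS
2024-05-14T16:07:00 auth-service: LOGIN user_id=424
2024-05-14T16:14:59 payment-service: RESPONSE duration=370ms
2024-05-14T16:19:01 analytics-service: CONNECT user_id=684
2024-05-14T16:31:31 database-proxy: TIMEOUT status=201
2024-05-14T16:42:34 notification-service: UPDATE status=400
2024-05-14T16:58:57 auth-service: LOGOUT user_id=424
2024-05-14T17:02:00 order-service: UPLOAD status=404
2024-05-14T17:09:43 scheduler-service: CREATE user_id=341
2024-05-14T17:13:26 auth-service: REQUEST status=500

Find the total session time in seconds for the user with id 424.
3117

To calculate session duration:

1. Find LOGIN event for user_id=424: 2024-05-14T16:07:00
2. Find LOGOUT event for user_id=424: 2024-05-14T16:58:57
3. Session duration: 2024-05-14T16:58:57 - 2024-05-14T16:07:00 = 3117 seconds (51 minutes)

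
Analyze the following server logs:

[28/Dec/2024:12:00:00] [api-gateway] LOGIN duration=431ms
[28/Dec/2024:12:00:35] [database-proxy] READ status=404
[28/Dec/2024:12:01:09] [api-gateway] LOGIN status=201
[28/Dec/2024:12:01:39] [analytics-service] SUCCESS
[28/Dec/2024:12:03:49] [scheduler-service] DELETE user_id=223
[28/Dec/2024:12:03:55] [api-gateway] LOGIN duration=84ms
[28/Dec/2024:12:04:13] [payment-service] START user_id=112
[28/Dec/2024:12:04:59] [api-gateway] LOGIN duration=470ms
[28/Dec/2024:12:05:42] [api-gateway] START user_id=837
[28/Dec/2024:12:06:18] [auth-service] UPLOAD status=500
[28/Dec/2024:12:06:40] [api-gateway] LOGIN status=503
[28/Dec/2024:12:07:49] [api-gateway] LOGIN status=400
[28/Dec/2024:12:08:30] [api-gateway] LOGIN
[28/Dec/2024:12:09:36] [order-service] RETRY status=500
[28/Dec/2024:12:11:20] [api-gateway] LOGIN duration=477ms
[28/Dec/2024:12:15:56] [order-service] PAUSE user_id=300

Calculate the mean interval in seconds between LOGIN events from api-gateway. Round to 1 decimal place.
97.1

To calculate average interval:

1. Find all LOGIN events for api-gateway in order
2. Calculate time gaps between consecutive events
3. Compute mean of gaps: 680 / 7 = 97.1 seconds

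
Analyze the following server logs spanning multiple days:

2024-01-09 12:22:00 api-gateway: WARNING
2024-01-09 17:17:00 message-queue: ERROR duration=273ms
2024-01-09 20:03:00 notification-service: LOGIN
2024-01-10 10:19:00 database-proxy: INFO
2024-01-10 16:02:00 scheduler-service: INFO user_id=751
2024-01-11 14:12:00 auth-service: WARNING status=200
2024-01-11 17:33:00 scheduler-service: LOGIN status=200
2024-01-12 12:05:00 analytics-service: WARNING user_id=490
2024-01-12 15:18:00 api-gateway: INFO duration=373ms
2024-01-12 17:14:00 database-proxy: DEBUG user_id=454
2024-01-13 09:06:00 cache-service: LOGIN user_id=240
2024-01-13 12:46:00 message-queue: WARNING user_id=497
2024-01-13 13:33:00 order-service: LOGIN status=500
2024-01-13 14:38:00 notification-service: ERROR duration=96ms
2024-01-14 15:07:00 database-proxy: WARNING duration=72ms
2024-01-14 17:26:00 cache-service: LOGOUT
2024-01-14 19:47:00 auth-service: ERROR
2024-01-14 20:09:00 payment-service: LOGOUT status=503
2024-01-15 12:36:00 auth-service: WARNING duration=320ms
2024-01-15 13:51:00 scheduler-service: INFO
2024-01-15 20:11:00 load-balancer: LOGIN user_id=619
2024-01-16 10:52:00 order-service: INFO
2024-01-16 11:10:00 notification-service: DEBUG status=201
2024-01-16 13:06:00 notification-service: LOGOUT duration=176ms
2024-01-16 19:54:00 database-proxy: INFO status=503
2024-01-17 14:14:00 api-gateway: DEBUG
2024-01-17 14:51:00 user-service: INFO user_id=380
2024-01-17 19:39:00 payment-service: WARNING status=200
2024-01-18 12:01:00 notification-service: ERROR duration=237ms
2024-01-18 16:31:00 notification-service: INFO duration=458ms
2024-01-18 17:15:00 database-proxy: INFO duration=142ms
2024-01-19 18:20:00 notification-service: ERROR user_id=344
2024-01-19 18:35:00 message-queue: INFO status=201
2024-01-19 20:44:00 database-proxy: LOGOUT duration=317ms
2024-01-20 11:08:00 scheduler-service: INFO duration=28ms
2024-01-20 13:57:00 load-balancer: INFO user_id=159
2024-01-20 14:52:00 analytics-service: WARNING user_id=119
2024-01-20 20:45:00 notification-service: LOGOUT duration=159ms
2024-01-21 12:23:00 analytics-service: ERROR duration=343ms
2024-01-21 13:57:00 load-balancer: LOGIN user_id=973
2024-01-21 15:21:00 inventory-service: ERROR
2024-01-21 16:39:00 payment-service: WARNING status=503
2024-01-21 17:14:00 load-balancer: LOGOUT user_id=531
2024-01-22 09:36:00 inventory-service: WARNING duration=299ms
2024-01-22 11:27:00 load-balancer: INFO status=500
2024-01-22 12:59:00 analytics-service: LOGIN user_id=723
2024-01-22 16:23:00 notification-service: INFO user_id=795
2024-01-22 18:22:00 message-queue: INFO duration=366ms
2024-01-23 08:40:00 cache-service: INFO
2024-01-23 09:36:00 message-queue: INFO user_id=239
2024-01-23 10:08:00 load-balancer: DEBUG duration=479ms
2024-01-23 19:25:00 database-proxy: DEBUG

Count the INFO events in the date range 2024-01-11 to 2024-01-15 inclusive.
2

To filter by date range:

1. Date range: 2024-01-11 through 2024-01-15, both dates inclusive
2. Filter for INFO events whose date falls in this range
3. Count matching events: 2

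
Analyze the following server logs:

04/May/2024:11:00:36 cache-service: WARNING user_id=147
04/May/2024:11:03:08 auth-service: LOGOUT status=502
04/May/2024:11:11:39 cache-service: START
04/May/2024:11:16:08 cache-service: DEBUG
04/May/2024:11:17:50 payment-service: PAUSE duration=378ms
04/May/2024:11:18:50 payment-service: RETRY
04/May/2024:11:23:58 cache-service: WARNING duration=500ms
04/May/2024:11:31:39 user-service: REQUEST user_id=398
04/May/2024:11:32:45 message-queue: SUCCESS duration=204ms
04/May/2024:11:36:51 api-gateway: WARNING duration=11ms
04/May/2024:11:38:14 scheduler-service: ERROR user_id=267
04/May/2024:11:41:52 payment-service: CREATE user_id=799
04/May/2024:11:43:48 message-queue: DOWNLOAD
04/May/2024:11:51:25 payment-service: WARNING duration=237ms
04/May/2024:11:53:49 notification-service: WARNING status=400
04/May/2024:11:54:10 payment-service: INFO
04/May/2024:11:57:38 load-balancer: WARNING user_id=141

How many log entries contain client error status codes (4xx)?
1

To find matching entries:

1. Pattern to match: client error status codes (4xx)
2. Scan each log entry for the pattern
3. Count matches: 1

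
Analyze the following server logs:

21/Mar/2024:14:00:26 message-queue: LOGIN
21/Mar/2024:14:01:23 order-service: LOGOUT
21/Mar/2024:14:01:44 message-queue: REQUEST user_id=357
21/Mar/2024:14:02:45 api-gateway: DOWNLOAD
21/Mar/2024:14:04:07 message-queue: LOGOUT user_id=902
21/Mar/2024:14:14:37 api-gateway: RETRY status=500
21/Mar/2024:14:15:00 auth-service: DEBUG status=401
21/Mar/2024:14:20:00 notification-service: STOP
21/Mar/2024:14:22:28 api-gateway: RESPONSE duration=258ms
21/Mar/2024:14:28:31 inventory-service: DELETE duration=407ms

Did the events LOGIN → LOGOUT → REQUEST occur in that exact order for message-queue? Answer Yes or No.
No

To verify sequence order:

1. Find all events in sequence LOGIN → LOGOUT → REQUEST for message-queue
2. Extract their timestamps
3. Check if timestamps are in ascending order
4. Result: No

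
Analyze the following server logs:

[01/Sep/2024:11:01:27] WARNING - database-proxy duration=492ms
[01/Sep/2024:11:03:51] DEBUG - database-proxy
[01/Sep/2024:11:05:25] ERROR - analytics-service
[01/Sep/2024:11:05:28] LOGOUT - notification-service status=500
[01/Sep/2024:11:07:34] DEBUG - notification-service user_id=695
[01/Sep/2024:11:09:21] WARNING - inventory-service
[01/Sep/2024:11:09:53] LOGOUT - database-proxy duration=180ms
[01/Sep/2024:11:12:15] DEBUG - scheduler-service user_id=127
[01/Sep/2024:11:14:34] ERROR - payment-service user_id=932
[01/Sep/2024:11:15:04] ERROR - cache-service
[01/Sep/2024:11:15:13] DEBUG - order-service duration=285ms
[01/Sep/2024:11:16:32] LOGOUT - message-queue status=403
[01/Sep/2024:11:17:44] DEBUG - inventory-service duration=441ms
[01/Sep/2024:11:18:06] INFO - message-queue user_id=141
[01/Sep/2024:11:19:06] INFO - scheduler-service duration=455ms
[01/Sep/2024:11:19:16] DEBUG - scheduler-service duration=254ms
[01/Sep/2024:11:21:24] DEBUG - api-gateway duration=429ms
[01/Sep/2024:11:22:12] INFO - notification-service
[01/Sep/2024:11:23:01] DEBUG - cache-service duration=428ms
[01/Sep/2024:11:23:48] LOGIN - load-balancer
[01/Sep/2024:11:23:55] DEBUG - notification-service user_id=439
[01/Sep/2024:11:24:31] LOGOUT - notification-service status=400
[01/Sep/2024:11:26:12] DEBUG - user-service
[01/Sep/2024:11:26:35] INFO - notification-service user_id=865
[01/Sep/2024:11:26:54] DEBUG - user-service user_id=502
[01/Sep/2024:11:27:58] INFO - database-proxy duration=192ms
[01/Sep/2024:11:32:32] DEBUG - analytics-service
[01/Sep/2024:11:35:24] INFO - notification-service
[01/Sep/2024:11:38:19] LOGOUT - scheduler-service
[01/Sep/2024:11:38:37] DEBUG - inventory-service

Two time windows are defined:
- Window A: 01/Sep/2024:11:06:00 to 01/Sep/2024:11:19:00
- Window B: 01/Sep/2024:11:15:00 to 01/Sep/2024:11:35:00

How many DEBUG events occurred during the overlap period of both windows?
2

To find overlap events:

1. Window A: 01/Sep/2024:11:06:00 to 01/Sep/2024:11:19:00
2. Window B: 01/Sep/2024:11:15:00 to 01/Sep/2024:11:35:00
3. Overlap period: 01/Sep/2024:11:15:00 to 01/Sep/2024:11:19:00
4. Count DEBUG events in overlap: 2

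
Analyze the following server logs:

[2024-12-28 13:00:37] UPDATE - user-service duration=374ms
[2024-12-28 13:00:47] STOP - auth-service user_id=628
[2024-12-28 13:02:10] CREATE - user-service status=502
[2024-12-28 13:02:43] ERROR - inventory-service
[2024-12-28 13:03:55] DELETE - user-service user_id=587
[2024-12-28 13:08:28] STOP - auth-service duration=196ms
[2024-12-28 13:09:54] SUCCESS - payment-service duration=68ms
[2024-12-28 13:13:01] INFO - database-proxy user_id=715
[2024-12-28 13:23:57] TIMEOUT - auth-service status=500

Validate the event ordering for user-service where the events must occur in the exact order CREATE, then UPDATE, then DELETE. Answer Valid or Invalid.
Invalid

To validate ordering:

1. Required order: CREATE → UPDATE → DELETE
2. Rule: the events must occur in the exact order CREATE, then UPDATE, then DELETE
3. Check actual order of events for user-service
4. Result: Invalid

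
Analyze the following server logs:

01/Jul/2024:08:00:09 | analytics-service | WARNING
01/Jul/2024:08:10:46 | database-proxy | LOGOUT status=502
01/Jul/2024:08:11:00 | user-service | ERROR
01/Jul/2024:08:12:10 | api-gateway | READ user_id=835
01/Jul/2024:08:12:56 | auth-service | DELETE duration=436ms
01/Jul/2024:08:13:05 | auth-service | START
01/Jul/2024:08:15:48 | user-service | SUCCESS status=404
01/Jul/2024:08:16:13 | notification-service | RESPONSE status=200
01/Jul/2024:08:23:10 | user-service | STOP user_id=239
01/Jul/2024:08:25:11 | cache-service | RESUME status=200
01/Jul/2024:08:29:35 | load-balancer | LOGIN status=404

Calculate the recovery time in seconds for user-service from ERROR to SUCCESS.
288

To calculate recovery time:

1. Find ERROR event for user-service: 01/Jul/2024:08:11:00
2. Find next SUCCESS event for user-service: 01/Jul/2024:08:15:48
3. Recovery time: 01/Jul/2024:08:15:48 - 01/Jul/2024:08:11:00 = 288 seconds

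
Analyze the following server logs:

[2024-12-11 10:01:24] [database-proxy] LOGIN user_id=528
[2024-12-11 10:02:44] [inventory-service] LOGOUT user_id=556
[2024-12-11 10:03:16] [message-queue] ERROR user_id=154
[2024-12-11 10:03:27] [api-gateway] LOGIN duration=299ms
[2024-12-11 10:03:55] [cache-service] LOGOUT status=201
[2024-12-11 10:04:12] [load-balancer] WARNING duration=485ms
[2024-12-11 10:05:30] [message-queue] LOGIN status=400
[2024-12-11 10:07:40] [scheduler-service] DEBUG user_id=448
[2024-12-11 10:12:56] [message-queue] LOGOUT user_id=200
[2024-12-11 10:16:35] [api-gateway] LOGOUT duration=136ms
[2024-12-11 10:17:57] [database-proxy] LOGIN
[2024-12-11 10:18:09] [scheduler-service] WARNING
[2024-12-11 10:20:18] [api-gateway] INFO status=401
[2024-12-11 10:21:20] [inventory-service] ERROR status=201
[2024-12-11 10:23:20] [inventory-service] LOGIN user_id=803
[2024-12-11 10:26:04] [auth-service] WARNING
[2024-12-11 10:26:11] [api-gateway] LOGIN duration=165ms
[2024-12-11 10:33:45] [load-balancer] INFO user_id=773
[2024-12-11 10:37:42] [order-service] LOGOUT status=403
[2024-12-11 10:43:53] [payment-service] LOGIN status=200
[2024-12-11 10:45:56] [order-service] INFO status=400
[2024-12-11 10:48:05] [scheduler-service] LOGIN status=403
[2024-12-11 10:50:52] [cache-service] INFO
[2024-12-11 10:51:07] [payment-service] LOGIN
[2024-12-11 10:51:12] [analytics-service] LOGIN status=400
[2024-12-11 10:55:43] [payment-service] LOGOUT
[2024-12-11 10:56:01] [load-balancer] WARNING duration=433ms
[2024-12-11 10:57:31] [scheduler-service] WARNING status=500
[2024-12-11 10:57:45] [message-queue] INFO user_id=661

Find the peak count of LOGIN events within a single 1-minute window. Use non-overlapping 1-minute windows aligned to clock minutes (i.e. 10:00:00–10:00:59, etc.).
2

To find the burst window:

1. Divide the log period into non-overlapping 1-minute windows starting at 10:00
2. Count LOGIN events in each window
3. Find the window with maximum count
4. Maximum events in a window: 2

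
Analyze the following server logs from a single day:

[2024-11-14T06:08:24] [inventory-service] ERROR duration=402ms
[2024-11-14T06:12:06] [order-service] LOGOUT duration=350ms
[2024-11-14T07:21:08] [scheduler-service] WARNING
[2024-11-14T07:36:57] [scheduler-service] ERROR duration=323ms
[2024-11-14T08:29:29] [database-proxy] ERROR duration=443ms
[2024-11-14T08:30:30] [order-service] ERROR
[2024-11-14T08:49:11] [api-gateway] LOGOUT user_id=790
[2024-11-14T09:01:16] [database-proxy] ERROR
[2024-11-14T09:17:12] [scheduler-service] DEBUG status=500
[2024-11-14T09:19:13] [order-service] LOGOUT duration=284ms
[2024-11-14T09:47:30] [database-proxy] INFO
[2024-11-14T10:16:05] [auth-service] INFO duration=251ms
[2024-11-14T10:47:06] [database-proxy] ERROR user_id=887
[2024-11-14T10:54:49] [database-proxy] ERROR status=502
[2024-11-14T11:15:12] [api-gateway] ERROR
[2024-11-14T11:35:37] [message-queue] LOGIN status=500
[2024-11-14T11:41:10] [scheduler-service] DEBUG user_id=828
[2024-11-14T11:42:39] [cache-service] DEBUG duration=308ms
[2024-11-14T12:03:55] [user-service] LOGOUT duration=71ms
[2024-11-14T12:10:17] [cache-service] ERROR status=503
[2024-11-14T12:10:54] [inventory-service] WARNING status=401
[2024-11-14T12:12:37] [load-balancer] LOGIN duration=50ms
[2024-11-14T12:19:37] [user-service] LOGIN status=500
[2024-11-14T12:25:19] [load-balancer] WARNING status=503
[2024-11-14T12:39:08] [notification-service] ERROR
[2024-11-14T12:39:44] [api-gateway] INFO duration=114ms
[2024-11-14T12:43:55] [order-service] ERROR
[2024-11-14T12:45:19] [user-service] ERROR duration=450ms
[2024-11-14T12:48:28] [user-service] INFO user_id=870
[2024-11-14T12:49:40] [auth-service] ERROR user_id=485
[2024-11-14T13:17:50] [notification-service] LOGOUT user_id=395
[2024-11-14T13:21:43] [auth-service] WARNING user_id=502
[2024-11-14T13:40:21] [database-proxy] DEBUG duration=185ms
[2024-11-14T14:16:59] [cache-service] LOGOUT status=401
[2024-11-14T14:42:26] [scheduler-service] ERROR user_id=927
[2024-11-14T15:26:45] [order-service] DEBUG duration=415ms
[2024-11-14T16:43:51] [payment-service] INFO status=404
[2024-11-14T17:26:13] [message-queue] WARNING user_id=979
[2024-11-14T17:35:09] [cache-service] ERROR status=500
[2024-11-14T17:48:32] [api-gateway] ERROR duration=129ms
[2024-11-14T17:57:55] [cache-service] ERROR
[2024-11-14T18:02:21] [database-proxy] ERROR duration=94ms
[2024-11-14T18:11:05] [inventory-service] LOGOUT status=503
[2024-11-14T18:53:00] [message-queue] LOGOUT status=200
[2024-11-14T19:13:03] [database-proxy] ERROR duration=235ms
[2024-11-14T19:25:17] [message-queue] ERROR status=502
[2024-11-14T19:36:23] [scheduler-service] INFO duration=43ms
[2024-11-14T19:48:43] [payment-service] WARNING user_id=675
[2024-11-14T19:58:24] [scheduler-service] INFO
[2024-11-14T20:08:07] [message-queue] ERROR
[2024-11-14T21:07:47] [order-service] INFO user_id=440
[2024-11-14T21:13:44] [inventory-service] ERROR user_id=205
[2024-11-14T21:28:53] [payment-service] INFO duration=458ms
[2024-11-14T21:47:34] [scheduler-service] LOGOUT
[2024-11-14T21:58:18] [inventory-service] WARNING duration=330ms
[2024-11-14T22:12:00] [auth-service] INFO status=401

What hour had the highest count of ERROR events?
12

To find the peak hour:

1. Group all ERROR events by hour
2. Count events in each hour
3. Find hour with maximum count
4. Peak hour: 12 (with 5 events)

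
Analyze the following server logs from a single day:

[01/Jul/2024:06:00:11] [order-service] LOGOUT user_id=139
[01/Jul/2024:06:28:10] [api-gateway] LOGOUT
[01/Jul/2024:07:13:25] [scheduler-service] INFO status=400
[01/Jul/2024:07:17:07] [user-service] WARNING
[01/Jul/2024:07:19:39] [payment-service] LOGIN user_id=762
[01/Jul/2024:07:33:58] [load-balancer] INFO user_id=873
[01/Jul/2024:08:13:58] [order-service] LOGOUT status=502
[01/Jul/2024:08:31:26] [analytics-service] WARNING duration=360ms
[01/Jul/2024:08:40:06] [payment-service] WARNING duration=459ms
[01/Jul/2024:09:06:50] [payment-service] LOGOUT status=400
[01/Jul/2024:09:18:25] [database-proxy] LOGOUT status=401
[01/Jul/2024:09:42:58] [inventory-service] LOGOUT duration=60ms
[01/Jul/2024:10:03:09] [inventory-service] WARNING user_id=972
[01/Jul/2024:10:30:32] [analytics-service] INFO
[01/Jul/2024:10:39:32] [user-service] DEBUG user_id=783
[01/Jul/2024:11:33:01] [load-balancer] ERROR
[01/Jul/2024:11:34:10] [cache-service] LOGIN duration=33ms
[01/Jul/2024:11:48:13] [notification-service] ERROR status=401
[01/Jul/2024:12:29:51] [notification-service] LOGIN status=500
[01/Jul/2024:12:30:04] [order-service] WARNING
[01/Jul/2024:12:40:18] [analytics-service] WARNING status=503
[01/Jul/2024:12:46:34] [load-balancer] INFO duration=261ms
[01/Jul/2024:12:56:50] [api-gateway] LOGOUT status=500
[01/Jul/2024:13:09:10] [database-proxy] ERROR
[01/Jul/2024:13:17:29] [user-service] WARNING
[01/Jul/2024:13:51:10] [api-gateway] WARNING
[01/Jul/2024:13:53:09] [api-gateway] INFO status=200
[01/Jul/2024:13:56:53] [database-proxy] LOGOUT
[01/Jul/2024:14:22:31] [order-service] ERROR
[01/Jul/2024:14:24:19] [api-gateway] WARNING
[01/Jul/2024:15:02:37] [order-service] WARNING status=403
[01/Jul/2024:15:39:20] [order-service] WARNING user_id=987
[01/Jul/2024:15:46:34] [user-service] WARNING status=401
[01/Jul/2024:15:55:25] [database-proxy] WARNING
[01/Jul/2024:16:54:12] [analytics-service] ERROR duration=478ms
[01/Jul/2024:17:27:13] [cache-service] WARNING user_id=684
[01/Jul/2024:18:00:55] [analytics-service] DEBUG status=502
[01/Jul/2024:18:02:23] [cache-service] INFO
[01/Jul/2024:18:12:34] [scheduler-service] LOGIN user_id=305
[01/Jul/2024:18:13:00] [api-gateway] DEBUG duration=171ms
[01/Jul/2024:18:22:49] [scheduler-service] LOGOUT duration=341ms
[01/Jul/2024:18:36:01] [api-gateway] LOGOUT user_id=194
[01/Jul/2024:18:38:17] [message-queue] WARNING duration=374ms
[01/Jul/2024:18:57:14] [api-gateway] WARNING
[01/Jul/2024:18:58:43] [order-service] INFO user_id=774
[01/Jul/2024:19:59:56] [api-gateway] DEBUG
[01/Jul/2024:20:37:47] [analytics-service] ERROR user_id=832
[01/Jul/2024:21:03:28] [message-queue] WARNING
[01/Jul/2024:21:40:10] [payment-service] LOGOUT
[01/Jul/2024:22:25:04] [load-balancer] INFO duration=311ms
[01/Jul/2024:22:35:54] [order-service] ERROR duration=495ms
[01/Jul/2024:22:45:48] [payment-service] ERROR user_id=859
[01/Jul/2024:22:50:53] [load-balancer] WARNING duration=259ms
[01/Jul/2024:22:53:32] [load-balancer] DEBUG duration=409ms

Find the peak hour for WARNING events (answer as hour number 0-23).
15

To find the peak hour:

1. Group all WARNING events by hour
2. Count events in each hour
3. Find hour with maximum count
4. Peak hour: 15 (with 4 events)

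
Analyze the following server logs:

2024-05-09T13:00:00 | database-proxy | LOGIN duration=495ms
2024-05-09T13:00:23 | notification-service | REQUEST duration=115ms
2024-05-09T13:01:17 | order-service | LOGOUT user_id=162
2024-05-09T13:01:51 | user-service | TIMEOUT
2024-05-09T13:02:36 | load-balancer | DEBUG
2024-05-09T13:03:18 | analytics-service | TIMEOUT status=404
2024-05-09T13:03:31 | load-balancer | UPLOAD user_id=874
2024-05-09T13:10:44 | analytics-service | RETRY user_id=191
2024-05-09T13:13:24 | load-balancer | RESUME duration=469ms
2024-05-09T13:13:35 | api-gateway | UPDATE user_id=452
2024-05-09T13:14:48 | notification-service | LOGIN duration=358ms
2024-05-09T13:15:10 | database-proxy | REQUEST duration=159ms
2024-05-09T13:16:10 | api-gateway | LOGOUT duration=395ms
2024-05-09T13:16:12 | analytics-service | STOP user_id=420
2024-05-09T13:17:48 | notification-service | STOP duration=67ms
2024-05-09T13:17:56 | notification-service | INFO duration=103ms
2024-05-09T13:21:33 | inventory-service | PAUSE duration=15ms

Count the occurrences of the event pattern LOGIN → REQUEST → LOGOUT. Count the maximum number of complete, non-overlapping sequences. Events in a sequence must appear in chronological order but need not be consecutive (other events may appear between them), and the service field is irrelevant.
2

To count sequences:

1. Look for pattern: LOGIN → REQUEST → LOGOUT
2. Greedily scan the log in chronological order, matching each sequence element in turn (ignoring service)
3. Each time the full pattern completes, increment the count and restart matching from the next event
4. Complete non-overlapping sequences found: 2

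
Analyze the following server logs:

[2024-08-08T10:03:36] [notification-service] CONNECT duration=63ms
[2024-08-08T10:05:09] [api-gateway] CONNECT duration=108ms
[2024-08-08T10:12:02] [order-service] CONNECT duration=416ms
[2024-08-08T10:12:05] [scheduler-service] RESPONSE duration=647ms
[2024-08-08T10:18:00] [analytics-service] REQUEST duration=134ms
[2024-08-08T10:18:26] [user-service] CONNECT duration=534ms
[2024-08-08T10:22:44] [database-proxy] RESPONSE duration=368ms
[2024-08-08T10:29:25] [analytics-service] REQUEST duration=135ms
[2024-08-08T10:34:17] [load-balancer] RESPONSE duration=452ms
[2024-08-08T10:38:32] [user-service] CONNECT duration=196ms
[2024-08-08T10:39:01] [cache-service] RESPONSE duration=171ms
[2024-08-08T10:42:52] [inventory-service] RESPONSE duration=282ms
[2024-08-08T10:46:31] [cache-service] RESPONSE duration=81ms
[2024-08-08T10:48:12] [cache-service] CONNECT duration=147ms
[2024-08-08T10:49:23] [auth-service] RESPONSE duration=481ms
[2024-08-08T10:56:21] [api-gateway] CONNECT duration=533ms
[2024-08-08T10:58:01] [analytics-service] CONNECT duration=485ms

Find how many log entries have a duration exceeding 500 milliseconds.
3

To count timeouts:

1. Threshold: 500ms
2. Extract duration from each log entry
3. Count entries where duration > 500
4. Timeout count: 3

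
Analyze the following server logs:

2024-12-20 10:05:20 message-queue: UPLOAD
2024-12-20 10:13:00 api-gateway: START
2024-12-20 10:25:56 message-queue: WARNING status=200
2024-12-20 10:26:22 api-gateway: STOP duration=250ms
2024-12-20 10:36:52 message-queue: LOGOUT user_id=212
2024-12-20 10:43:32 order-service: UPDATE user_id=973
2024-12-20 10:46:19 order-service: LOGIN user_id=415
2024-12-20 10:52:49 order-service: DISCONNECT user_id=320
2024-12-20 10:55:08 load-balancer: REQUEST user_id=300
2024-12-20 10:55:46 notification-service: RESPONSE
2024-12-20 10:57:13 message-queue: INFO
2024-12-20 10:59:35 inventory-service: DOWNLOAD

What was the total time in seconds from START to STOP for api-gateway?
802

To calculate state duration:

1. Find START event for api-gateway: 2024-12-20 10:13:00
2. Find STOP event for api-gateway: 2024-12-20 10:26:22
3. Calculate duration: 2024-12-20 10:26:22 - 2024-12-20 10:13:00 = 802 seconds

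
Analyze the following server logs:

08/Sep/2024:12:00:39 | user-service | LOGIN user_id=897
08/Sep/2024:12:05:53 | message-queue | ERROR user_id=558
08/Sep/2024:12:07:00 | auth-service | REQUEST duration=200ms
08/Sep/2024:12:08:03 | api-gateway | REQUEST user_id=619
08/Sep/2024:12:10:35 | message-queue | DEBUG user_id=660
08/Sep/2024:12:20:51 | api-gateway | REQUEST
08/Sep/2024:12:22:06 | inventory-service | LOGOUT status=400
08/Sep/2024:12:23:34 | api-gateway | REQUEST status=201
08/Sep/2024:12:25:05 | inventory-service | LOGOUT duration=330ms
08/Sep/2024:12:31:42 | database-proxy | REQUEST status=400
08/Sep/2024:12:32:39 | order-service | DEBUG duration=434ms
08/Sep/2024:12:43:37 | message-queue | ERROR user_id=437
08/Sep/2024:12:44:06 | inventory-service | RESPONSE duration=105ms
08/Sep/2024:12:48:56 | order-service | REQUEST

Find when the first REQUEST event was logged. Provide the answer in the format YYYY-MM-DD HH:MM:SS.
2024-09-08 12:07:00

To find the first event:

1. Filter for all REQUEST events
2. Sort by timestamp
3. Select the first one
4. Timestamp: 2024-09-08 12:07:00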